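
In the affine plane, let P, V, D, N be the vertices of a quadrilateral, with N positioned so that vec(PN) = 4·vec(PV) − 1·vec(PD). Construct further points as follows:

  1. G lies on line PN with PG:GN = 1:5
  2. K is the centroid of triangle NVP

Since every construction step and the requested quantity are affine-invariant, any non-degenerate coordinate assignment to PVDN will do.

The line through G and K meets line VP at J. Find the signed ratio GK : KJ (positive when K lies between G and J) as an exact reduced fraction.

Choose coordinates P = (0, 0), V = (1, 0), D = (0, 1), N = (4, -1).
1. G lies on line PN with PG:GN = 1:5 ⇒ G = (2/3, -1/6)
2. K is the centroid of triangle NVP ⇒ K = (5/3, -1/3)
line GK meets VP at J = (-1/3, 0)
K = G + t·(J−G) with t = -1, so GK:KJ = -1:2

GK:KJ = -1/2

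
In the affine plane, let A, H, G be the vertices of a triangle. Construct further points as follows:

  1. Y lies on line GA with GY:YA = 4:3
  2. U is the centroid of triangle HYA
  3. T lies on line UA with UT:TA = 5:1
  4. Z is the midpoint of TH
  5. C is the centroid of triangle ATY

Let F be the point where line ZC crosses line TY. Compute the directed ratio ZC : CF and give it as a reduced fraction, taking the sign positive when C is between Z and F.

ZC:CF = -25

Assign A = (0, 0), H = (1, 0), G = (0, 1) — the answer is frame-independent, so this choice is without loss of generality.
1. Y lies on line GA with GY:YA = 4:3 ⇒ Y = (0, 3/7)
2. U is the centroid of triangle HYA ⇒ U = (1/3, 1/7)
3. T lies on line UA with UT:TA = 5:1 ⇒ T = (1/18, 1/42)
4. Z is the midpoint of TH ⇒ Z = (19/36, 1/84)
5. C is the centroid of triangle ATY ⇒ C = (1/54, 19/126)
line ZC meets TY at F = (7/180, 61/420)
C = Z + t·(F−Z) with t = 25/24, so ZC:CF = 25/24:-1/24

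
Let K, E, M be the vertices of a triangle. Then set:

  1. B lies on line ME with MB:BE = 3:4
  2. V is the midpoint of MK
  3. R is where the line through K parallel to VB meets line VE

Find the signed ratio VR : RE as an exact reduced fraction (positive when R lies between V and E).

Choose coordinates K = (0, 0), E = (1, 0), M = (0, 1).
1. B lies on line ME with MB:BE = 3:4 ⇒ B = (3/7, 4/7)
2. V is the midpoint of MK ⇒ V = (0, 1/2)
3. R is where the line through K parallel to VB meets line VE ⇒ R = (3/4, 1/8)
R = V + t·(E−V) with t = 3/4, so VR:RE = t:(1−t) = 3/4:1/4

VR:RE = 3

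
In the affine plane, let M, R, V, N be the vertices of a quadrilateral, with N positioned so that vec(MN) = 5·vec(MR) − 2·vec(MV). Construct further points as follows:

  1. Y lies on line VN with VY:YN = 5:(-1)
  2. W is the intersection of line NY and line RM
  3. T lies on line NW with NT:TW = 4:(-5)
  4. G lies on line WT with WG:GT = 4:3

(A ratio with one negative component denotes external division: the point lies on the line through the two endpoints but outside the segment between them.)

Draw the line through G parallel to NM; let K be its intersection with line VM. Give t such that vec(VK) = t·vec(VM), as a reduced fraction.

Choose coordinates M = (0, 0), R = (1, 0), V = (0, 1), N = (5, -2).
1. Y lies on line VN with VY:YN = 5:(-1) ⇒ Y = (25/4, -11/4)
2. W is the intersection of line NY and line RM ⇒ W = (5/3, 0)
3. T lies on line NW with NT:TW = 4:(-5) ⇒ T = (55/3, -10)
4. G lies on line WT with WG:GT = 4:3 ⇒ G = (235/21, -40/7)
through G parallel to NM: direction (-5, 2); meets VM at K = (0, -26/21)
K = V + t·(M−V) with t = 47/21

t = 47/21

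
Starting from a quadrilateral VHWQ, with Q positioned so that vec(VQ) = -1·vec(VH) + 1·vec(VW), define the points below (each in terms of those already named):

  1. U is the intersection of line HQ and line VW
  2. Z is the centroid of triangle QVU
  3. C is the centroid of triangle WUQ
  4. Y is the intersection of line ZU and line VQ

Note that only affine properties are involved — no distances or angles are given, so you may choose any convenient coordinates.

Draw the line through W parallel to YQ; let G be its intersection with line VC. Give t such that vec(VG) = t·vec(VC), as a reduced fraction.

Assign V = (0, 0), H = (1, 0), W = (0, 1), Q = (-1, 1) — the answer is frame-independent, so this choice is without loss of generality.
1. U is the intersection of line HQ and line VW ⇒ U = (0, 1/2)
2. Z is the centroid of triangle QVU ⇒ Z = (-1/3, 1/2)
3. C is the centroid of triangle WUQ ⇒ C = (-1/3, 5/6)
4. Y is the intersection of line ZU and line VQ ⇒ Y = (-1/2, 1/2)
through W parallel to YQ: direction (-1/2, 1/2); meets VC at G = (-2/3, 5/3)
G = V + t·(C−V) with t = 2

t = 2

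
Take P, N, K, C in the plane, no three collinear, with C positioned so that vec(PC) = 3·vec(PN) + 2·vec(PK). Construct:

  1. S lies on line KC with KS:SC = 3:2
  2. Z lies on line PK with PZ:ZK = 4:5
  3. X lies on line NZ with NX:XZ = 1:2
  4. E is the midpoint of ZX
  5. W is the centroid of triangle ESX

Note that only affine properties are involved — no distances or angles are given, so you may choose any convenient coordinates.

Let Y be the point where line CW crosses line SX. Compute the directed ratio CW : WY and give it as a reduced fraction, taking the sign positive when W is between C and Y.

Assign P = (0, 0), N = (1, 0), K = (0, 1), C = (3, 2) — the answer is frame-independent, so this choice is without loss of generality.
1. S lies on line KC with KS:SC = 3:2 ⇒ S = (9/5, 8/5)
2. Z lies on line PK with PZ:ZK = 4:5 ⇒ Z = (0, 4/9)
3. X lies on line NZ with NX:XZ = 1:2 ⇒ X = (2/3, 4/27)
4. E is the midpoint of ZX ⇒ E = (1/3, 8/27)
5. W is the centroid of triangle ESX ⇒ W = (14/15, 92/135)
line CW meets SX at Y = (1878/1525, 3988/4575)
W = C + t·(Y−C) with t = 305/261, so CW:WY = 305/261:-44/261

CW:WY = -305/44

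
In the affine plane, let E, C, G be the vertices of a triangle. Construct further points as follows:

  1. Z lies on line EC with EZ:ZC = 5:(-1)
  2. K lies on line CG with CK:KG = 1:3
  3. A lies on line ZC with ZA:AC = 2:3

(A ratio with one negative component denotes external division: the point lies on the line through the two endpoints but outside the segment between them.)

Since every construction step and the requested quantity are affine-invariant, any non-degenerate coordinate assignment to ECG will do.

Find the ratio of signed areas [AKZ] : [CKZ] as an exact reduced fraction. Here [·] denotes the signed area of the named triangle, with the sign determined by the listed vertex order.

[AKZ]:[CKZ] = 2/5

Assign E = (0, 0), C = (1, 0), G = (0, 1) — the answer is frame-independent, so this choice is without loss of generality.
1. Z lies on line EC with EZ:ZC = 5:(-1) ⇒ Z = (5/4, 0)
2. K lies on line CG with CK:KG = 1:3 ⇒ K = (3/4, 1/4)
3. A lies on line ZC with ZA:AC = 2:3 ⇒ A = (23/20, 0)
2·[AKZ] = -1/40, 2·[CKZ] = -1/16
[AKZ]:[CKZ] = -1/40:-1/16 = 2/5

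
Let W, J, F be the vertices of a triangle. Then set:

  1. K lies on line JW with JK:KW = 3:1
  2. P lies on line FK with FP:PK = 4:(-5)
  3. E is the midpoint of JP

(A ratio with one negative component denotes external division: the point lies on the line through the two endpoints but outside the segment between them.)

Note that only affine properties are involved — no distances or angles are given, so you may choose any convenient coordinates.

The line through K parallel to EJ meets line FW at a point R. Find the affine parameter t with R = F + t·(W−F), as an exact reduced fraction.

Assign W = (0, 0), J = (1, 0), F = (0, 1) — the answer is frame-independent, so this choice is without loss of generality.
1. K lies on line JW with JK:KW = 3:1 ⇒ K = (1/4, 0)
2. P lies on line FK with FP:PK = 4:(-5) ⇒ P = (-1, 5)
3. E is the midpoint of JP ⇒ E = (0, 5/2)
through K parallel to EJ: direction (1, -5/2); meets FW at R = (0, 5/8)
R = F + t·(W−F) with t = 3/8

t = 3/8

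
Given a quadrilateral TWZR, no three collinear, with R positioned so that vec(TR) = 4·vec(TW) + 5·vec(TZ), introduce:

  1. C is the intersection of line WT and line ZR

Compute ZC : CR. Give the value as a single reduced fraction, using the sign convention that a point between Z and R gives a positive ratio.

ZC:CR = -1/5

Choose coordinates T = (0, 0), W = (1, 0), Z = (0, 1), R = (4, 5).
1. C is the intersection of line WT and line ZR ⇒ C = (-1, 0)
C = Z + t·(R−Z) with t = -1/4, so ZC:CR = t:(1−t) = -1/4:5/4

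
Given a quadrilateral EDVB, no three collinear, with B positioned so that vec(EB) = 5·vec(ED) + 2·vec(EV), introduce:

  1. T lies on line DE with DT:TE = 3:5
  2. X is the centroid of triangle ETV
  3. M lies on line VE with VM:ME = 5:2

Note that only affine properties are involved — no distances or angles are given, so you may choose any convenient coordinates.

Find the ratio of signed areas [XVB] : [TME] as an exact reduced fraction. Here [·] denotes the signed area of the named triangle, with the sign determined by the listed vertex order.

Work in coordinates with E = (0, 0), D = (1, 0), V = (0, 1), B = (5, 2).
1. T lies on line DE with DT:TE = 3:5 ⇒ T = (5/8, 0)
2. X is the centroid of triangle ETV ⇒ X = (5/24, 1/3)
3. M lies on line VE with VM:ME = 5:2 ⇒ M = (0, 2/7)
2·[XVB] = -85/24, 2·[TME] = 5/28
[XVB]:[TME] = -85/24:5/28 = -119/6

[XVB]:[TME] = -119/6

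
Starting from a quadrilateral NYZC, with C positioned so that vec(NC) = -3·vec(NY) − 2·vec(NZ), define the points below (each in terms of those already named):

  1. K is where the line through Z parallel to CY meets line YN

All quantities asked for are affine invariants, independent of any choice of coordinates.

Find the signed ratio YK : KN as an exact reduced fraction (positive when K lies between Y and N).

YK:KN = -3/2

Work in coordinates with N = (0, 0), Y = (1, 0), Z = (0, 1), C = (-3, -2).
1. K is where the line through Z parallel to CY meets line YN ⇒ K = (-2, 0)
K = Y + t·(N−Y) with t = 3, so YK:KN = t:(1−t) = 3:-2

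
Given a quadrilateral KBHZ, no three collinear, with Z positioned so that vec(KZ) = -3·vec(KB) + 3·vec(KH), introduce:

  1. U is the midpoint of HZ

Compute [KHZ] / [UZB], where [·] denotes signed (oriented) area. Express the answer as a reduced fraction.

[KHZ]:[UZB] = 6

Set K = (0, 0), B = (1, 0), H = (0, 1), Z = (-3, 3); any affine frame gives the same invariant.
1. U is the midpoint of HZ ⇒ U = (-3/2, 2)
2·[KHZ] = 3, 2·[UZB] = 1/2
[KHZ]:[UZB] = 3:1/2 = 6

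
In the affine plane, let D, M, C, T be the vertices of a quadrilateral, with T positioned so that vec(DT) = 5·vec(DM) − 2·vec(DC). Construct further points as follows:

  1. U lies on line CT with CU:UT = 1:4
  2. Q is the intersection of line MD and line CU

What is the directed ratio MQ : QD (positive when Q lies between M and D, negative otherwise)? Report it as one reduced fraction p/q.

MQ:QD = -2/5

Work in coordinates with D = (0, 0), M = (1, 0), C = (0, 1), T = (5, -2).
1. U lies on line CT with CU:UT = 1:4 ⇒ U = (1, 2/5)
2. Q is the intersection of line MD and line CU ⇒ Q = (5/3, 0)
Q = M + t·(D−M) with t = -2/3, so MQ:QD = t:(1−t) = -2/3:5/3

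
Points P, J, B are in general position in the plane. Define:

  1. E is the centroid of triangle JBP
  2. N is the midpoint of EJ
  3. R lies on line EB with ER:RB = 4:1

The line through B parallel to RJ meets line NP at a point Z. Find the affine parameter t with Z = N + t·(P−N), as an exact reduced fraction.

Choose coordinates P = (0, 0), J = (1, 0), B = (0, 1).
1. E is the centroid of triangle JBP ⇒ E = (1/3, 1/3)
2. N is the midpoint of EJ ⇒ N = (2/3, 1/6)
3. R lies on line EB with ER:RB = 4:1 ⇒ R = (1/15, 13/15)
through B parallel to RJ: direction (14/15, -13/15); meets NP at Z = (28/33, 7/33)
Z = N + t·(P−N) with t = -3/11

t = -3/11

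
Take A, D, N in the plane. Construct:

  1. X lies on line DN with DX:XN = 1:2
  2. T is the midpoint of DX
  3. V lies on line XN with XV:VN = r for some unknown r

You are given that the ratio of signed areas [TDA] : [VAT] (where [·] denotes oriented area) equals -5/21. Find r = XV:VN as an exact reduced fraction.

r = 4

Choose coordinates A = (0, 0), D = (1, 0), N = (0, 1).
1. X lies on line DN with DX:XN = 1:2 ⇒ X = (2/3, 1/3)
2. T is the midpoint of DX ⇒ T = (5/6, 1/6)
3. With XV:VN = r, write λ = r/(r+1) so V = X + λ·(N−X); V is affine-linear in λ
Every point depending on V is an affine combination of V and λ-independent points, so each such coordinate is linear in λ; the λ² term in each signed area is a multiple of (N−X)×(N−X) = 0, so 2·[TDA] and 2·[VAT] are each linear in λ. Evaluating at λ=0 and λ=1:
  2·[TDA] = -1/6,   2·[VAT] = 2/3·λ + 1/6
So [TDA]:[VAT] = (-1/6) / (2/3·λ + 1/6). Setting this equal to -5/21:
  -1/6 = -5/21·(2/3·λ + 1/6)  ⇒  λ = 4/5
Then r = λ/(1−λ) = (4/5)/(1/5) = 4. Check: with r = 4, V = (2/15, 13/15) and [TDA]:[VAT] = -5/21 as required.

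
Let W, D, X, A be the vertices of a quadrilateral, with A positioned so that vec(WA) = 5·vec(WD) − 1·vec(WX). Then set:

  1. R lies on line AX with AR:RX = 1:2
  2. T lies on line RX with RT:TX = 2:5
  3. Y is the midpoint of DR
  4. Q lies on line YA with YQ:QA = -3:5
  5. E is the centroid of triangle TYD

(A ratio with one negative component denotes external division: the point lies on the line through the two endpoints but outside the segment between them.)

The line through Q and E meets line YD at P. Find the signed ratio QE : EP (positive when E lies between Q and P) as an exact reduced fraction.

Choose coordinates W = (0, 0), D = (1, 0), X = (0, 1), A = (5, -1).
1. R lies on line AX with AR:RX = 1:2 ⇒ R = (10/3, -1/3)
2. T lies on line RX with RT:TX = 2:5 ⇒ T = (50/21, 1/21)
3. Y is the midpoint of DR ⇒ Y = (13/6, -1/6)
4. Q lies on line YA with YQ:QA = -3:5 ⇒ Q = (-25/12, 13/12)
5. E is the centroid of triangle TYD ⇒ E = (233/126, -5/126)
line QE meets YD at P = (799/330, -67/330)
E = Q + t·(P−Q) with t = 55/63, so QE:EP = 55/63:8/63

QE:EP = 55/8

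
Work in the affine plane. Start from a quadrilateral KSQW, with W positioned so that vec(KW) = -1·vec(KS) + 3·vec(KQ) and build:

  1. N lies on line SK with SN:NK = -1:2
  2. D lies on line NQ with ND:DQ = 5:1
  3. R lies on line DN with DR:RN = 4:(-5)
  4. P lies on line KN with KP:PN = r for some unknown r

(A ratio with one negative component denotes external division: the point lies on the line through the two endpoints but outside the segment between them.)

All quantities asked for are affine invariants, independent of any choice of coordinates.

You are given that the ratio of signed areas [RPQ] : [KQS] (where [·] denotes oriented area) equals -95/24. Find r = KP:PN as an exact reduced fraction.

r = 3/5

Choose coordinates K = (0, 0), S = (1, 0), Q = (0, 1), W = (-1, 3).
1. N lies on line SK with SN:NK = -1:2 ⇒ N = (2, 0)
2. D lies on line NQ with ND:DQ = 5:1 ⇒ D = (1/3, 5/6)
3. R lies on line DN with DR:RN = 4:(-5) ⇒ R = (-19/3, 25/6)
4. With KP:PN = r, write λ = r/(r+1) so P = K + λ·(N−K); P is affine-linear in λ
Every point depending on P is an affine combination of P and λ-independent points, so each such coordinate is linear in λ; the λ² term in each signed area is a multiple of (N−K)×(N−K) = 0, so 2·[RPQ] and 2·[KQS] are each linear in λ. Evaluating at λ=0 and λ=1:
  2·[RPQ] = -19/3·λ + 19/3,   2·[KQS] = -1
So [RPQ]:[KQS] = (-19/3·λ + 19/3) / (-1). Setting this equal to -95/24:
  -19/3·λ + 19/3 = -95/24·(-1)  ⇒  λ = 3/8
Then r = λ/(1−λ) = (3/8)/(5/8) = 3/5. Check: with r = 3/5, P = (3/4, 0) and [RPQ]:[KQS] = -95/24 as required.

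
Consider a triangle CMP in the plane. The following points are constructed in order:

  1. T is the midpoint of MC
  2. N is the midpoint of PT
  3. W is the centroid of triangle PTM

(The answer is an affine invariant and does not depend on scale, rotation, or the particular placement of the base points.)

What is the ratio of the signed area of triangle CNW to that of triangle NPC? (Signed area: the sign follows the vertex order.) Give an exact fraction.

[CNW]:[NPC] = -2/3

Choose coordinates C = (0, 0), M = (1, 0), P = (0, 1).
1. T is the midpoint of MC ⇒ T = (1/2, 0)
2. N is the midpoint of PT ⇒ N = (1/4, 1/2)
3. W is the centroid of triangle PTM ⇒ W = (1/2, 1/3)
2·[CNW] = -1/6, 2·[NPC] = 1/4
[CNW]:[NPC] = -1/6:1/4 = -2/3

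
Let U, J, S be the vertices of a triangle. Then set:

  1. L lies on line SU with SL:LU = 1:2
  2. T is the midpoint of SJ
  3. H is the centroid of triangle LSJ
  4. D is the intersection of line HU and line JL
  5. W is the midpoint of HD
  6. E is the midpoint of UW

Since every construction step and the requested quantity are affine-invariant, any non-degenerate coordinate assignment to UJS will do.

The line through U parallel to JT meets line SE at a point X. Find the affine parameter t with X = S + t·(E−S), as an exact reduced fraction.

Choose coordinates U = (0, 0), J = (1, 0), S = (0, 1).
1. L lies on line SU with SL:LU = 1:2 ⇒ L = (0, 2/3)
2. T is the midpoint of SJ ⇒ T = (1/2, 1/2)
3. H is the centroid of triangle LSJ ⇒ H = (1/3, 5/9)
4. D is the intersection of line HU and line JL ⇒ D = (2/7, 10/21)
5. W is the midpoint of HD ⇒ W = (13/42, 65/126)
6. E is the midpoint of UW ⇒ E = (13/84, 65/252)
through U parallel to JT: direction (-1/2, 1/2); meets SE at X = (39/148, -39/148)
X = S + t·(E−S) with t = 63/37

t = 63/37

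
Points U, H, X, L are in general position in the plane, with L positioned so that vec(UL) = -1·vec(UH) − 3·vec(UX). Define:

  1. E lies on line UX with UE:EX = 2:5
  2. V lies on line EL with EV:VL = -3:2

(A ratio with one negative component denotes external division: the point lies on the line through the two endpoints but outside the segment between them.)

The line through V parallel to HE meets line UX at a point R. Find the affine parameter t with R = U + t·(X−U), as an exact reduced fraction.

Work in coordinates with U = (0, 0), H = (1, 0), X = (0, 1), L = (-1, -3).
1. E lies on line UX with UE:EX = 2:5 ⇒ E = (0, 2/7)
2. V lies on line EL with EV:VL = -3:2 ⇒ V = (-3, -67/7)
through V parallel to HE: direction (-1, 2/7); meets UX at R = (0, -73/7)
R = U + t·(X−U) with t = -73/7

t = -73/7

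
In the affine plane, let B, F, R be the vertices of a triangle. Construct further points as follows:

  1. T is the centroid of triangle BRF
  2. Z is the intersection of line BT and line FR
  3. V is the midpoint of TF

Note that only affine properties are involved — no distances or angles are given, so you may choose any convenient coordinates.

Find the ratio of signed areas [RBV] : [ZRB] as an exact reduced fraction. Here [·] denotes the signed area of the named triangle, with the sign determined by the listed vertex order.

Work in coordinates with B = (0, 0), F = (1, 0), R = (0, 1).
1. T is the centroid of triangle BRF ⇒ T = (1/3, 1/3)
2. Z is the intersection of line BT and line FR ⇒ Z = (1/2, 1/2)
3. V is the midpoint of TF ⇒ V = (2/3, 1/6)
2·[RBV] = 2/3, 2·[ZRB] = 1/2
[RBV]:[ZRB] = 2/3:1/2 = 4/3

[RBV]:[ZRB] = 4/3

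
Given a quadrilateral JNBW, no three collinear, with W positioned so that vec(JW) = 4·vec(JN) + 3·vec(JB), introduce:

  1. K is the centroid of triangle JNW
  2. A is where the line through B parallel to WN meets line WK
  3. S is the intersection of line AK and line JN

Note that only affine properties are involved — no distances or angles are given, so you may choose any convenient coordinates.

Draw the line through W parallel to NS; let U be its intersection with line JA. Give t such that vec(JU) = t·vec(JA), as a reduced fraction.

t = -1/3

Assign J = (0, 0), N = (1, 0), B = (0, 1), W = (4, 3) — the answer is frame-independent, so this choice is without loss of generality.
1. K is the centroid of triangle JNW ⇒ K = (5/3, 1)
2. A is where the line through B parallel to WN meets line WK ⇒ A = (-10, -9)
3. S is the intersection of line AK and line JN ⇒ S = (1/2, 0)
through W parallel to NS: direction (-1/2, 0); meets JA at U = (10/3, 3)
U = J + t·(A−J) with t = -1/3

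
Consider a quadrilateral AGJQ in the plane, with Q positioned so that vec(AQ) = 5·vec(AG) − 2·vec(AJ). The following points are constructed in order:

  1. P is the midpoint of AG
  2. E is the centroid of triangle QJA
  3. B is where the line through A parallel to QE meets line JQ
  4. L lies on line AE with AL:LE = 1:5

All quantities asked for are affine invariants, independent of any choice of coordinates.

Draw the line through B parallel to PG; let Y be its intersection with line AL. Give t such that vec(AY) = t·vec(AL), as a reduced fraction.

t = 90

Set A = (0, 0), G = (1, 0), J = (0, 1), Q = (5, -2); any affine frame gives the same invariant.
1. P is the midpoint of AG ⇒ P = (1/2, 0)
2. E is the centroid of triangle QJA ⇒ E = (5/3, -1/3)
3. B is where the line through A parallel to QE meets line JQ ⇒ B = (10, -5)
4. L lies on line AE with AL:LE = 1:5 ⇒ L = (5/18, -1/18)
through B parallel to PG: direction (1/2, 0); meets AL at Y = (25, -5)
Y = A + t·(L−A) with t = 90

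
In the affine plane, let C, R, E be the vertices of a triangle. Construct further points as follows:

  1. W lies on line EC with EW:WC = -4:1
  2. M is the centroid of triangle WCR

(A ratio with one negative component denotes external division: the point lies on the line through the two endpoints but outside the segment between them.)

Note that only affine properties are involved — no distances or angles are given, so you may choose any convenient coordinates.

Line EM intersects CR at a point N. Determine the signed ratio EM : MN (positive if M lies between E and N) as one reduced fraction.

EM:MN = -10

Choose coordinates C = (0, 0), R = (1, 0), E = (0, 1).
1. W lies on line EC with EW:WC = -4:1 ⇒ W = (0, -1/3)
2. M is the centroid of triangle WCR ⇒ M = (1/3, -1/9)
line EM meets CR at N = (3/10, 0)
M = E + t·(N−E) with t = 10/9, so EM:MN = 10/9:-1/9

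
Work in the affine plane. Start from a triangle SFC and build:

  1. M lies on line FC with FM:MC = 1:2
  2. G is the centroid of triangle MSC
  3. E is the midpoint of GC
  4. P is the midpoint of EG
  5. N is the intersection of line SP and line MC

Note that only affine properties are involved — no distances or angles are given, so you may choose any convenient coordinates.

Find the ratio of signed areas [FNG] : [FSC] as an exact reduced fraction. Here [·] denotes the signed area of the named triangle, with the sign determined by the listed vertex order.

[FNG]:[FSC] = -7/27

Work in coordinates with S = (0, 0), F = (1, 0), C = (0, 1).
1. M lies on line FC with FM:MC = 1:2 ⇒ M = (2/3, 1/3)
2. G is the centroid of triangle MSC ⇒ G = (2/9, 4/9)
3. E is the midpoint of GC ⇒ E = (1/9, 13/18)
4. P is the midpoint of EG ⇒ P = (1/6, 7/12)
5. N is the intersection of line SP and line MC ⇒ N = (2/9, 7/9)
2·[FNG] = 7/27, 2·[FSC] = -1
[FNG]:[FSC] = 7/27:-1 = -7/27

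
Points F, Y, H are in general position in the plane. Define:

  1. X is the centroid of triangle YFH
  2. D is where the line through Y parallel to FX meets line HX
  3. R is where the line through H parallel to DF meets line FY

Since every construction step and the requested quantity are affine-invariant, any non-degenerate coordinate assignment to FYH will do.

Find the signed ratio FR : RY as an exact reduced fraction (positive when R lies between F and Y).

Set F = (0, 0), Y = (1, 0), H = (0, 1); any affine frame gives the same invariant.
1. X is the centroid of triangle YFH ⇒ X = (1/3, 1/3)
2. D is where the line through Y parallel to FX meets line HX ⇒ D = (2/3, -1/3)
3. R is where the line through H parallel to DF meets line FY ⇒ R = (2, 0)
R = F + t·(Y−F) with t = 2, so FR:RY = t:(1−t) = 2:-1

FR:RY = -2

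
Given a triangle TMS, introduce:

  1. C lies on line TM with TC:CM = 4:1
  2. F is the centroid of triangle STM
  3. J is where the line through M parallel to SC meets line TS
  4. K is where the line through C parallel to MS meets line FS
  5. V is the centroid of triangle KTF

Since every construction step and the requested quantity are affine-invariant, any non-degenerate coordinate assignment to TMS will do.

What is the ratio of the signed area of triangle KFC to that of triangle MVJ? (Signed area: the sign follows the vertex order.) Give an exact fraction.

Set T = (0, 0), M = (1, 0), S = (0, 1); any affine frame gives the same invariant.
1. C lies on line TM with TC:CM = 4:1 ⇒ C = (4/5, 0)
2. F is the centroid of triangle STM ⇒ F = (1/3, 1/3)
3. J is where the line through M parallel to SC meets line TS ⇒ J = (0, 5/4)
4. K is where the line through C parallel to MS meets line FS ⇒ K = (1/5, 3/5)
5. V is the centroid of triangle KTF ⇒ V = (8/45, 14/45)
2·[KFC] = 2/25, 2·[MVJ] = -43/60
[KFC]:[MVJ] = 2/25:-43/60 = -24/215

[KFC]:[MVJ] = -24/215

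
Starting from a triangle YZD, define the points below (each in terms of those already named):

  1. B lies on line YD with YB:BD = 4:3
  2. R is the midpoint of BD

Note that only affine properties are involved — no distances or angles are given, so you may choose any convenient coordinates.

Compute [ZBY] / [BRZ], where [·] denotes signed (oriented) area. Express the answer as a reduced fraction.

[ZBY]:[BRZ] = -8/3

Work in coordinates with Y = (0, 0), Z = (1, 0), D = (0, 1).
1. B lies on line YD with YB:BD = 4:3 ⇒ B = (0, 4/7)
2. R is the midpoint of BD ⇒ R = (0, 11/14)
2·[ZBY] = 4/7, 2·[BRZ] = -3/14
[ZBY]:[BRZ] = 4/7:-3/14 = -8/3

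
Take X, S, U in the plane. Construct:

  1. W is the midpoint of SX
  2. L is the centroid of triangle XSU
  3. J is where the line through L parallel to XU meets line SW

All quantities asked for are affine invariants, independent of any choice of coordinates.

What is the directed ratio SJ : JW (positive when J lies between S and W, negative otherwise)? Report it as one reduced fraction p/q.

SJ:JW = -4

Set X = (0, 0), S = (1, 0), U = (0, 1); any affine frame gives the same invariant.
1. W is the midpoint of SX ⇒ W = (1/2, 0)
2. L is the centroid of triangle XSU ⇒ L = (1/3, 1/3)
3. J is where the line through L parallel to XU meets line SW ⇒ J = (1/3, 0)
J = S + t·(W−S) with t = 4/3, so SJ:JW = t:(1−t) = 4/3:-1/3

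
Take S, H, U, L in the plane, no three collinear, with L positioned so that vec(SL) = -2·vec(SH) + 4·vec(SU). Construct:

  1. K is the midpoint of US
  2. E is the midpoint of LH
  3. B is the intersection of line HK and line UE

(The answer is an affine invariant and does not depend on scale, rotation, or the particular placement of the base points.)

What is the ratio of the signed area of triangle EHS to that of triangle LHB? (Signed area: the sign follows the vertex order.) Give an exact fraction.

Set S = (0, 0), H = (1, 0), U = (0, 1), L = (-2, 4); any affine frame gives the same invariant.
1. K is the midpoint of US ⇒ K = (0, 1/2)
2. E is the midpoint of LH ⇒ E = (-1/2, 2)
3. B is the intersection of line HK and line UE ⇒ B = (1/3, 1/3)
2·[EHS] = -2, 2·[LHB] = -5/3
[EHS]:[LHB] = -2:-5/3 = 6/5

[EHS]:[LHB] = 6/5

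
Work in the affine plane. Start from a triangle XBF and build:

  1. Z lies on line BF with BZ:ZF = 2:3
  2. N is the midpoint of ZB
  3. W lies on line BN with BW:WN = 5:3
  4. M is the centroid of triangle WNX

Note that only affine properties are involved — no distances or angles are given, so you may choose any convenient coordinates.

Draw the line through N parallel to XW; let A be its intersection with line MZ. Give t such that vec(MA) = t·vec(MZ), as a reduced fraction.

Work in coordinates with X = (0, 0), B = (1, 0), F = (0, 1).
1. Z lies on line BF with BZ:ZF = 2:3 ⇒ Z = (3/5, 2/5)
2. N is the midpoint of ZB ⇒ N = (4/5, 1/5)
3. W lies on line BN with BW:WN = 5:3 ⇒ W = (7/8, 1/8)
4. M is the centroid of triangle WNX ⇒ M = (67/120, 13/120)
through N parallel to XW: direction (7/8, 1/8); meets MZ at A = (17/30, 1/6)
A = M + t·(Z−M) with t = 1/5

t = 1/5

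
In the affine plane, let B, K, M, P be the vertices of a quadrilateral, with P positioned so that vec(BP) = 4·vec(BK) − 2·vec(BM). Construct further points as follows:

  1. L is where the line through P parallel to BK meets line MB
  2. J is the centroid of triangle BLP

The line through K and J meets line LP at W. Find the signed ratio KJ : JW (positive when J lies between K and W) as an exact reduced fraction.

Assign B = (0, 0), K = (1, 0), M = (0, 1), P = (4, -2) — the answer is frame-independent, so this choice is without loss of generality.
1. L is where the line through P parallel to BK meets line MB ⇒ L = (0, -2)
2. J is the centroid of triangle BLP ⇒ J = (4/3, -4/3)
line KJ meets LP at W = (3/2, -2)
J = K + t·(W−K) with t = 2/3, so KJ:JW = 2/3:1/3

KJ:JW = 2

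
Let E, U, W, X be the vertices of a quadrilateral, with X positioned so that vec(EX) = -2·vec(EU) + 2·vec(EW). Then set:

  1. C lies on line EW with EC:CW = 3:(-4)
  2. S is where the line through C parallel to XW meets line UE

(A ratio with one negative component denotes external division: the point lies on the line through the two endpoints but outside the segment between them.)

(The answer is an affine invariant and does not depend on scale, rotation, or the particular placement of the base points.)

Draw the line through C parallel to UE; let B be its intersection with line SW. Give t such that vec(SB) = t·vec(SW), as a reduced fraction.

Assign E = (0, 0), U = (1, 0), W = (0, 1), X = (-2, 2) — the answer is frame-independent, so this choice is without loss of generality.
1. C lies on line EW with EC:CW = 3:(-4) ⇒ C = (0, -3)
2. S is where the line through C parallel to XW meets line UE ⇒ S = (-6, 0)
through C parallel to UE: direction (-1, 0); meets SW at B = (-24, -3)
B = S + t·(W−S) with t = -3

t = -3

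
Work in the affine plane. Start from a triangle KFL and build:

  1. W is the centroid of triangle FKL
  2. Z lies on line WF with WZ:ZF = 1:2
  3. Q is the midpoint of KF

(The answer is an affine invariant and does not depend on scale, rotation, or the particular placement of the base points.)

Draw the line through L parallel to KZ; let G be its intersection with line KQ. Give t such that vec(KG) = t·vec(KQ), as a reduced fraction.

Set K = (0, 0), F = (1, 0), L = (0, 1); any affine frame gives the same invariant.
1. W is the centroid of triangle FKL ⇒ W = (1/3, 1/3)
2. Z lies on line WF with WZ:ZF = 1:2 ⇒ Z = (5/9, 2/9)
3. Q is the midpoint of KF ⇒ Q = (1/2, 0)
through L parallel to KZ: direction (5/9, 2/9); meets KQ at G = (-5/2, 0)
G = K + t·(Q−K) with t = -5

t = -5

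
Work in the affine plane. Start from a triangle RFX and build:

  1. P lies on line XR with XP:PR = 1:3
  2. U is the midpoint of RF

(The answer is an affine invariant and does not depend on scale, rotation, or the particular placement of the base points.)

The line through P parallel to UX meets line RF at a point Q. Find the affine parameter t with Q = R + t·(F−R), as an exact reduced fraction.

t = 3/8

Assign R = (0, 0), F = (1, 0), X = (0, 1) — the answer is frame-independent, so this choice is without loss of generality.
1. P lies on line XR with XP:PR = 1:3 ⇒ P = (0, 3/4)
2. U is the midpoint of RF ⇒ U = (1/2, 0)
through P parallel to UX: direction (-1/2, 1); meets RF at Q = (3/8, 0)
Q = R + t·(F−R) with t = 3/8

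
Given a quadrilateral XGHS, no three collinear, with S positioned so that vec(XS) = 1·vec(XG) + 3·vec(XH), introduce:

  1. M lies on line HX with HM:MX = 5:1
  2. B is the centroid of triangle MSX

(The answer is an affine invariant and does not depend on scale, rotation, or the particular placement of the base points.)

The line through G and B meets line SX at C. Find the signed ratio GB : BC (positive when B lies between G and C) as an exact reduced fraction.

Work in coordinates with X = (0, 0), G = (1, 0), H = (0, 1), S = (1, 3).
1. M lies on line HX with HM:MX = 5:1 ⇒ M = (0, 1/6)
2. B is the centroid of triangle MSX ⇒ B = (1/3, 19/18)
line GB meets SX at C = (19/55, 57/55)
B = G + t·(C−G) with t = 55/54, so GB:BC = 55/54:-1/54

GB:BC = -55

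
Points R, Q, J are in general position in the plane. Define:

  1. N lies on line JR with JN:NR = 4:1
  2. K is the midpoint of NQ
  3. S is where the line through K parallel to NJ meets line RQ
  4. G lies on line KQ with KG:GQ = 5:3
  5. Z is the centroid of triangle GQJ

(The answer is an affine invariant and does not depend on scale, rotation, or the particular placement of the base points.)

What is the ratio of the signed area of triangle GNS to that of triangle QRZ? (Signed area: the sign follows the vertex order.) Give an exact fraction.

Choose coordinates R = (0, 0), Q = (1, 0), J = (0, 1).
1. N lies on line JR with JN:NR = 4:1 ⇒ N = (0, 1/5)
2. K is the midpoint of NQ ⇒ K = (1/2, 1/10)
3. S is where the line through K parallel to NJ meets line RQ ⇒ S = (1/2, 0)
4. G lies on line KQ with KG:GQ = 5:3 ⇒ G = (13/16, 3/80)
5. Z is the centroid of triangle GQJ ⇒ Z = (29/48, 83/240)
2·[GNS] = 13/160, 2·[QRZ] = -83/240
[GNS]:[QRZ] = 13/160:-83/240 = -39/166

[GNS]:[QRZ] = -39/166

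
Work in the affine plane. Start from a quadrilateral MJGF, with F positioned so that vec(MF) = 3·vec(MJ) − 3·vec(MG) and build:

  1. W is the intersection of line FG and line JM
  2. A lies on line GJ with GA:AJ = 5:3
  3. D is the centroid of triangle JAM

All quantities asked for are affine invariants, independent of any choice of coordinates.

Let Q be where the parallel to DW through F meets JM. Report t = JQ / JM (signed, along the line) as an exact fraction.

t = 3

Choose coordinates M = (0, 0), J = (1, 0), G = (0, 1), F = (3, -3).
1. W is the intersection of line FG and line JM ⇒ W = (3/4, 0)
2. A lies on line GJ with GA:AJ = 5:3 ⇒ A = (5/8, 3/8)
3. D is the centroid of triangle JAM ⇒ D = (13/24, 1/8)
through F parallel to DW: direction (5/24, -1/8); meets JM at Q = (-2, 0)
Q = J + t·(M−J) with t = 3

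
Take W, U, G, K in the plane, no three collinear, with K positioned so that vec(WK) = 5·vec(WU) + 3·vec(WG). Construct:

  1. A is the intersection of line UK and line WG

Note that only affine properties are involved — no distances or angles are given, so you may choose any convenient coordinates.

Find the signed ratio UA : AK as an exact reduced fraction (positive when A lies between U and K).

UA:AK = -1/5

Work in coordinates with W = (0, 0), U = (1, 0), G = (0, 1), K = (5, 3).
1. A is the intersection of line UK and line WG ⇒ A = (0, -3/4)
A = U + t·(K−U) with t = -1/4, so UA:AK = t:(1−t) = -1/4:5/4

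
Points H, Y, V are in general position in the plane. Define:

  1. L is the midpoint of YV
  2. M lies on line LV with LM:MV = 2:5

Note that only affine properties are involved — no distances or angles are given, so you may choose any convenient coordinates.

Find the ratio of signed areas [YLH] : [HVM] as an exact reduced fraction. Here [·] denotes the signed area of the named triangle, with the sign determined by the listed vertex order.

[YLH]:[HVM] = -7/5

Set H = (0, 0), Y = (1, 0), V = (0, 1); any affine frame gives the same invariant.
1. L is the midpoint of YV ⇒ L = (1/2, 1/2)
2. M lies on line LV with LM:MV = 2:5 ⇒ M = (5/14, 9/14)
2·[YLH] = 1/2, 2·[HVM] = -5/14
[YLH]:[HVM] = 1/2:-5/14 = -7/5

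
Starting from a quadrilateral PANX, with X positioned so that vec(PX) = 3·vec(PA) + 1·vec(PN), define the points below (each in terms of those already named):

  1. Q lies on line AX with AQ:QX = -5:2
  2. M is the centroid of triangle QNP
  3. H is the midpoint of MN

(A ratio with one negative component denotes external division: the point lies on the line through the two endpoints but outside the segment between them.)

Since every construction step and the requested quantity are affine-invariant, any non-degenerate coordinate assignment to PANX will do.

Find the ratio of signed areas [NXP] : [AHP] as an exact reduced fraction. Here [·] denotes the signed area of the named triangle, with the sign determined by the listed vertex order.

Choose coordinates P = (0, 0), A = (1, 0), N = (0, 1), X = (3, 1).
1. Q lies on line AX with AQ:QX = -5:2 ⇒ Q = (13/3, 5/3)
2. M is the centroid of triangle QNP ⇒ M = (13/9, 8/9)
3. H is the midpoint of MN ⇒ H = (13/18, 17/18)
2·[NXP] = -3, 2·[AHP] = 17/18
[NXP]:[AHP] = -3:17/18 = -54/17

[NXP]:[AHP] = -54/17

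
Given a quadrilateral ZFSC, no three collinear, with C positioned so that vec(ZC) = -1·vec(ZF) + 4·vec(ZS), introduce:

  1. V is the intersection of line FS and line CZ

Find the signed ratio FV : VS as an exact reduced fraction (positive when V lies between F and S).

Set Z = (0, 0), F = (1, 0), S = (0, 1), C = (-1, 4); any affine frame gives the same invariant.
1. V is the intersection of line FS and line CZ ⇒ V = (-1/3, 4/3)
V = F + t·(S−F) with t = 4/3, so FV:VS = t:(1−t) = 4/3:-1/3

FV:VS = -4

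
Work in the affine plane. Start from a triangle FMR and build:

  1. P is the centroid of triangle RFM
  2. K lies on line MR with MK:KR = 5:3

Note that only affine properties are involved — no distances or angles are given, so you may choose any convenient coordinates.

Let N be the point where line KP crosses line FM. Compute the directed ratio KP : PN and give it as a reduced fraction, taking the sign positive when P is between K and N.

Assign F = (0, 0), M = (1, 0), R = (0, 1) — the answer is frame-independent, so this choice is without loss of generality.
1. P is the centroid of triangle RFM ⇒ P = (1/3, 1/3)
2. K lies on line MR with MK:KR = 5:3 ⇒ K = (3/8, 5/8)
line KP meets FM at N = (2/7, 0)
P = K + t·(N−K) with t = 7/15, so KP:PN = 7/15:8/15

KP:PN = 7/8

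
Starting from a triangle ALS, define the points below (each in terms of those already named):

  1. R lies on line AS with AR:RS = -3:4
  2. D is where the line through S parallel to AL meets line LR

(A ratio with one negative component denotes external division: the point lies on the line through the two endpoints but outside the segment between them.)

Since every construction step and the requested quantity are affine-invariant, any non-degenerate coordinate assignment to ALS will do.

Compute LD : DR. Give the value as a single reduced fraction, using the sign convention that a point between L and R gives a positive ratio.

LD:DR = -1/4

Assign A = (0, 0), L = (1, 0), S = (0, 1) — the answer is frame-independent, so this choice is without loss of generality.
1. R lies on line AS with AR:RS = -3:4 ⇒ R = (0, -3)
2. D is where the line through S parallel to AL meets line LR ⇒ D = (4/3, 1)
D = L + t·(R−L) with t = -1/3, so LD:DR = t:(1−t) = -1/3:4/3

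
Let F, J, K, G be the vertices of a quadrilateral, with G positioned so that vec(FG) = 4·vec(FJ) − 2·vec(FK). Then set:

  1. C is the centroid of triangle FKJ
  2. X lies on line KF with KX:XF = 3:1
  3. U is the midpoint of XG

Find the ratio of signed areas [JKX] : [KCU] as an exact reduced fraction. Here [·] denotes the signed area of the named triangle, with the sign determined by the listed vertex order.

Set F = (0, 0), J = (1, 0), K = (0, 1), G = (4, -2); any affine frame gives the same invariant.
1. C is the centroid of triangle FKJ ⇒ C = (1/3, 1/3)
2. X lies on line KF with KX:XF = 3:1 ⇒ X = (0, 1/4)
3. U is the midpoint of XG ⇒ U = (2, -7/8)
2·[JKX] = 3/4, 2·[KCU] = 17/24
[JKX]:[KCU] = 3/4:17/24 = 18/17

[JKX]:[KCU] = 18/17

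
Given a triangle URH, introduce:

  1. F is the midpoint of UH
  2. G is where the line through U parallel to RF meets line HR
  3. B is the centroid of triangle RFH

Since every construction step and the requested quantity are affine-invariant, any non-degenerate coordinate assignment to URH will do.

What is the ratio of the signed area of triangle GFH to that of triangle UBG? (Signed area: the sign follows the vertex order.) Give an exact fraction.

[GFH]:[UBG] = 3/4

Work in coordinates with U = (0, 0), R = (1, 0), H = (0, 1).
1. F is the midpoint of UH ⇒ F = (0, 1/2)
2. G is where the line through U parallel to RF meets line HR ⇒ G = (2, -1)
3. B is the centroid of triangle RFH ⇒ B = (1/3, 1/2)
2·[GFH] = -1, 2·[UBG] = -4/3
[GFH]:[UBG] = -1:-4/3 = 3/4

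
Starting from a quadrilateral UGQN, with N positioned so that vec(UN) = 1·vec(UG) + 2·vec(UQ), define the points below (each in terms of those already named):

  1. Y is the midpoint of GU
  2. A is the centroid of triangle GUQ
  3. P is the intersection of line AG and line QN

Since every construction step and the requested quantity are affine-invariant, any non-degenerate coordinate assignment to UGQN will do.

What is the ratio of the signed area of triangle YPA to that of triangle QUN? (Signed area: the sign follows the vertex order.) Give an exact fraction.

[YPA]:[QUN] = -1/6

Work in coordinates with U = (0, 0), G = (1, 0), Q = (0, 1), N = (1, 2).
1. Y is the midpoint of GU ⇒ Y = (1/2, 0)
2. A is the centroid of triangle GUQ ⇒ A = (1/3, 1/3)
3. P is the intersection of line AG and line QN ⇒ P = (-1/3, 2/3)
2·[YPA] = -1/6, 2·[QUN] = 1
[YPA]:[QUN] = -1/6:1 = -1/6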